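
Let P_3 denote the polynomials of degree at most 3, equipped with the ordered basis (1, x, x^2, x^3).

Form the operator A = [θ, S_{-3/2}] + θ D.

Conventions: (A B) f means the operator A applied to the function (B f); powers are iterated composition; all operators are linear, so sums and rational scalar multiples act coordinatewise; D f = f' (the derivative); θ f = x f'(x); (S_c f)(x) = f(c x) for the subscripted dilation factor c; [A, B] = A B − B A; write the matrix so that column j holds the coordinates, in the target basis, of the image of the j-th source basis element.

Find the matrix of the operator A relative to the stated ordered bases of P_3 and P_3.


image of 1: 0
image of x: 0
image of x^2: 2x
image of x^3: 6x^2
each image's coordinates form column j of the matrix

the matrix is [[0, 0, 0, 0]; [0, 0, 2, 0]; [0, 0, 0, 6]; [0, 0, 0, 0]] (rows listed top to bottom)


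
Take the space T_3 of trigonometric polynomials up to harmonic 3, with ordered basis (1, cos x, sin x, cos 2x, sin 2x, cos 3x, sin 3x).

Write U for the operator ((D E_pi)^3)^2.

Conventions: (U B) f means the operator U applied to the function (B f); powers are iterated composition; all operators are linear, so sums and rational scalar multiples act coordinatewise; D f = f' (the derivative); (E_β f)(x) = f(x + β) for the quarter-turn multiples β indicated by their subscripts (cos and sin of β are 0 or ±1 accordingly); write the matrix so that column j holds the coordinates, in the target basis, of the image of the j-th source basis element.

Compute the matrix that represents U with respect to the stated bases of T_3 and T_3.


the matrix is [[0, 0, 0, 0, 0, 0, 0]; [0, -1, 0, 0, 0, 0, 0]; [0, 0, -1, 0, 0, 0, 0]; [0, 0, 0, -64, 0, 0, 0]; [0, 0, 0, 0, -64, 0, 0]; [0, 0, 0, 0, 0, -729, 0]; [0, 0, 0, 0, 0, 0, -729]] (rows listed top to bottom)

image of 1: 0
image of cos x: -cos x
image of sin x: -sin x
image of cos 2x: -64cos 2x
image of sin 2x: -64sin 2x
image of cos 3x: -729cos 3x
image of sin 3x: -729sin 3x
each image's coordinates form column j of the matrix


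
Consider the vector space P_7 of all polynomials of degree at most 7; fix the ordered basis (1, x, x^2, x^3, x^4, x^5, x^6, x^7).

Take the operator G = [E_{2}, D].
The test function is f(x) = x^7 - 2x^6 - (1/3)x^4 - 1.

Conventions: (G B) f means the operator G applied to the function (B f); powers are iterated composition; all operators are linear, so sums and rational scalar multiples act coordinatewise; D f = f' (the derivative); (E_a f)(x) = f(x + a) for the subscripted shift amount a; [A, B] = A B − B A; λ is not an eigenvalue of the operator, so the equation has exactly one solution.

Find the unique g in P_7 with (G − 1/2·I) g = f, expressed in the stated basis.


write g with unknown coordinates in the stated basis and equate coefficients in (G − 1/2·I) g = f
solving from the highest basis element down gives g = -2x^7 + 4x^6 + (2/3)x^4 + 2
check: G g = 0
so G g − 1/2·g = x^7 - 2x^6 - (1/3)x^4 - 1 = f ✓

the image equals g(x) = -2x^7 + 4x^6 + (2/3)x^4 + 2


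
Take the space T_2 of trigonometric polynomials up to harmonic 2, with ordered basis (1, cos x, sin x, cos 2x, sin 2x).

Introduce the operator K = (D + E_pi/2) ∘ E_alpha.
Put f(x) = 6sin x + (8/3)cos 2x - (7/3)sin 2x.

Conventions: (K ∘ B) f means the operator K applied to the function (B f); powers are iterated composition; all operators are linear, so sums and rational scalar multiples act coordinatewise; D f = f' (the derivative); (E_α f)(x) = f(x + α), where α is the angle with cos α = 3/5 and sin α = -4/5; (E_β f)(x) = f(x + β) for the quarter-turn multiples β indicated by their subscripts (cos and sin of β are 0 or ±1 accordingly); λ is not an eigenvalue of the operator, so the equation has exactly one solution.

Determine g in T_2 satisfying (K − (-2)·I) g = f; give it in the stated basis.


the image equals g(x) = -(1/2)cos x + (3/2)sin x + (182/267)cos 2x - (131/267)sin 2x

write g with unknown coordinates in the stated basis and equate coefficients in (K − (-2)·I) g = f
solving from the highest basis element down gives g = -(1/2)cos x + (3/2)sin x + (182/267)cos 2x - (131/267)sin 2x
check: K g = cos x + 3sin x + (116/89)cos 2x - (361/267)sin 2x
so K g − (-2)·g = 6sin x + (8/3)cos 2x - (7/3)sin 2x = f ✓


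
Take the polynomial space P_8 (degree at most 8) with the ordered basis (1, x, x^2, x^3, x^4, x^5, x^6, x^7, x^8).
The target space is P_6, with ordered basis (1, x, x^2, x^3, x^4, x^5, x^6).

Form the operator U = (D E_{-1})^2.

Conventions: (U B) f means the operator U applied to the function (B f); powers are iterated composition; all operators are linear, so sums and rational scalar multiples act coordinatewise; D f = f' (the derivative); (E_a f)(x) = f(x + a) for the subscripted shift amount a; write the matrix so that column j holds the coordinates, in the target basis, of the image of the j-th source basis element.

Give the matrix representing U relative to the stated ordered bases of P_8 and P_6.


the matrix is [[0, 0, 2, -12, 48, -160, 480, -1344, 3584]; [0, 0, 0, 6, -48, 240, -960, 3360, -10752]; [0, 0, 0, 0, 12, -120, 720, -3360, 13440]; [0, 0, 0, 0, 0, 20, -240, 1680, -8960]; [0, 0, 0, 0, 0, 0, 30, -420, 3360]; [0, 0, 0, 0, 0, 0, 0, 42, -672]; [0, 0, 0, 0, 0, 0, 0, 0, 56]] (rows listed top to bottom)

image of 1: 0
image of x: 0
image of x^2: 2
image of x^3: 6x - 12
image of x^4: 12x^2 - 48x + 48
image of x^5: 20x^3 - 120x^2 + 240x - 160
image of x^6: 30x^4 - 240x^3 + 720x^2 - 960x + 480
image of x^7: 42x^5 - 420x^4 + 1680x^3 - 3360x^2 + 3360x - 1344
image of x^8: 56x^6 - 672x^5 + 3360x^4 - 8960x^3 + 13440x^2 - 10752x + 3584
each image's coordinates form column j of the matrix


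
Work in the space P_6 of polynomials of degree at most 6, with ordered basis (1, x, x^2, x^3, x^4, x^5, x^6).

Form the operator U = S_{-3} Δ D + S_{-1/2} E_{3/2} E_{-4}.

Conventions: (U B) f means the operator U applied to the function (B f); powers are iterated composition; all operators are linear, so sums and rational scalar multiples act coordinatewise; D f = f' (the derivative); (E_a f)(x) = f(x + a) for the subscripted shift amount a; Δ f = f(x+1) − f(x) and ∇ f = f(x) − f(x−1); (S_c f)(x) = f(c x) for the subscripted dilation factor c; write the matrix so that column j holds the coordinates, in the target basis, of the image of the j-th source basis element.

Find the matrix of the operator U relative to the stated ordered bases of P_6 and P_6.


image of 1: 1
image of x: -(1/2)x - 5/2
image of x^2: (1/4)x^2 + (5/2)x + 33/4
image of x^3: -(1/8)x^3 - (15/8)x^2 - (219/8)x - 101/8
image of x^4: (1/16)x^4 + (5/4)x^3 + (939/8)x^2 - (19/4)x + 689/16
image of x^5: -(1/32)x^5 - (25/32)x^4 - (8765/16)x^3 + (3695/16)x^2 - (5045/32)x - 2965/32
image of x^6: (1/64)x^6 + (15/32)x^5 + (155895/64)x^4 - (25295/16)x^3 + (43935/64)x^2 + (6495/32)x + 16009/64
each image's coordinates form column j of the matrix

the matrix is [[1, -5/2, 33/4, -101/8, 689/16, -2965/32, 16009/64]; [0, -1/2, 5/2, -219/8, -19/4, -5045/32, 6495/32]; [0, 0, 1/4, -15/8, 939/8, 3695/16, 43935/64]; [0, 0, 0, -1/8, 5/4, -8765/16, -25295/16]; [0, 0, 0, 0, 1/16, -25/32, 155895/64]; [0, 0, 0, 0, 0, -1/32, 15/32]; [0, 0, 0, 0, 0, 0, 1/64]] (rows listed top to bottom)


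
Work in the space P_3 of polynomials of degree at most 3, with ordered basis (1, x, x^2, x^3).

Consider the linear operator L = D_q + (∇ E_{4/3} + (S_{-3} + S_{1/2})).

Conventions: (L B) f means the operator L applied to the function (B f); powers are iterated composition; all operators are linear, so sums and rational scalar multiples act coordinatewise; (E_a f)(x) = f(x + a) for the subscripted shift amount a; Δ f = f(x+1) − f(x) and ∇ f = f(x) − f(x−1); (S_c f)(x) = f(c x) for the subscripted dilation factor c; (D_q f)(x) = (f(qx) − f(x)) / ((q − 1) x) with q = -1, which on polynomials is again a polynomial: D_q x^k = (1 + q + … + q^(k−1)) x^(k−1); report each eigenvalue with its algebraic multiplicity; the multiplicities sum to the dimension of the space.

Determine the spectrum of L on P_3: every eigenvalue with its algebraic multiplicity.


λ = -215/8 (multiplicity 1), λ = -5/2 (multiplicity 1), λ = 2 (multiplicity 1), λ = 37/4 (multiplicity 1)

image of 1: 2
image of x: -(5/2)x + 2
image of x^2: (37/4)x^2 + 2x + 5/3
image of x^3: -(215/8)x^3 + 4x^2 + 5x + 7/3
the matrix is upper triangular; its diagonal is (2, -5/2, 37/4, -215/8)
for a triangular matrix the eigenvalues are the diagonal entries, with algebraic multiplicity their repetition count


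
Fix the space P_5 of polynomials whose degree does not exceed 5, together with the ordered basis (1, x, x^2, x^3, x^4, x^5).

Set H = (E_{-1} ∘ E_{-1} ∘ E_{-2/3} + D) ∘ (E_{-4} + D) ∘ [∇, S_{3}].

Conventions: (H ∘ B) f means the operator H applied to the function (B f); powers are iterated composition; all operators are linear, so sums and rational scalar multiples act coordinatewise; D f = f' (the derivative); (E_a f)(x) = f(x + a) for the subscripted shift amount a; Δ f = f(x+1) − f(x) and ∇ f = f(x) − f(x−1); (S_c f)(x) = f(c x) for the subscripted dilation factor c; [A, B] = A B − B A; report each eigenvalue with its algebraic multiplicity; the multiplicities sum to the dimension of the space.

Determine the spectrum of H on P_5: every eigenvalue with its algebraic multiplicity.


λ = 0 (multiplicity 6)

image of 1: 0
image of x: 2
image of x^2: 12x - 64
image of x^3: 54x^2 - 576x + 2150
image of x^4: 216x^3 - 3456x^2 + 25800x - 64864
image of x^5: 810x^4 - 17280x^3 + 193500x^2 - 972960x + 1904762
the matrix is upper triangular; its diagonal is (0, 0, 0, 0, 0, 0)
for a triangular matrix the eigenvalues are the diagonal entries, with algebraic multiplicity their repetition count


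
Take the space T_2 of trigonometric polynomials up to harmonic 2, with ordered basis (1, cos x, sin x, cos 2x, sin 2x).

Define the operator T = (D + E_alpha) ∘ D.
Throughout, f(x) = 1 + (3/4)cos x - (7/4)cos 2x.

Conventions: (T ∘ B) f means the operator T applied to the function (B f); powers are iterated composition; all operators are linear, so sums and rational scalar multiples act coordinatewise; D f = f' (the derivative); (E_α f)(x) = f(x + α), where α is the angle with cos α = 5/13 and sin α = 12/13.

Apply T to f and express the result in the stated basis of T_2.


the image equals g(x) = -(75/52)cos x - (15/52)sin x + (1603/169)cos 2x - (833/338)sin 2x

D f = -(3/4)sin x + (7/2)sin 2x
D D f = -(3/4)cos x + 7cos 2x
E_alpha D f = -(9/13)cos x - (15/52)sin x + (420/169)cos 2x - (833/338)sin 2x
(D + E_alpha) D f = -(75/52)cos x - (15/52)sin x + (1603/169)cos 2x - (833/338)sin 2x


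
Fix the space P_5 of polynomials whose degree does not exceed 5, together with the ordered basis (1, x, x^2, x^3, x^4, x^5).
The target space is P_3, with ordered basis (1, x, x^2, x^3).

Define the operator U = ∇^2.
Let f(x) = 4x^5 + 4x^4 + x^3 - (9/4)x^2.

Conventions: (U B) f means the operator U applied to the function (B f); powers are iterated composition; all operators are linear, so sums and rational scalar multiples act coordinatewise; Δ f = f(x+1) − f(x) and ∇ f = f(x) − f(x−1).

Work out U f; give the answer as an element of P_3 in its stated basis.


the image equals g(x) = 80x^3 - 192x^2 + 190x - 149/2

∇ f = 20x^4 - 24x^3 + 19x^2 - (23/2)x + 13/4
∇ ∇ f = 80x^3 - 192x^2 + 190x - 149/2


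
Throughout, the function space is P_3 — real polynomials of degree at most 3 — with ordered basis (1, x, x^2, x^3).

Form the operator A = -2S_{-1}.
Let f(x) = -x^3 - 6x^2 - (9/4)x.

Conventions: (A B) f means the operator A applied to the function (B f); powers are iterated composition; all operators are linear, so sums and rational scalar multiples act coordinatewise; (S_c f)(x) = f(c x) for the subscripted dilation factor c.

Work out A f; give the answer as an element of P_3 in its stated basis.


S_{-1} f = x^3 - 6x^2 + (9/4)x
(-2S_{-1}) f = -2x^3 + 12x^2 - (9/2)x

the image equals g(x) = -2x^3 + 12x^2 - (9/2)x


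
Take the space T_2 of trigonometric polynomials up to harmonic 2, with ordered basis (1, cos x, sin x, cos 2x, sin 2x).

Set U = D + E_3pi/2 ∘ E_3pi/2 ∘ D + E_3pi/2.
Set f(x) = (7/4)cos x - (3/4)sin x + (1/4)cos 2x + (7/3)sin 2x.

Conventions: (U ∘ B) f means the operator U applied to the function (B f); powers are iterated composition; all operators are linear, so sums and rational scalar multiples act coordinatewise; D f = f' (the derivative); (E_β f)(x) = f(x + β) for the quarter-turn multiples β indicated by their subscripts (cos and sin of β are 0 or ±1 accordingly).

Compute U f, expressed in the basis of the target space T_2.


the image equals g(x) = (3/4)cos x + (7/4)sin x + (109/12)cos 2x - (10/3)sin 2x

D f = -(3/4)cos x - (7/4)sin x + (14/3)cos 2x - (1/2)sin 2x
D f = -(3/4)cos x - (7/4)sin x + (14/3)cos 2x - (1/2)sin 2x
E_3pi/2 D f = (7/4)cos x - (3/4)sin x - (14/3)cos 2x + (1/2)sin 2x
E_3pi/2 E_3pi/2 D f = (3/4)cos x + (7/4)sin x + (14/3)cos 2x - (1/2)sin 2x
E_3pi/2 f = (3/4)cos x + (7/4)sin x - (1/4)cos 2x - (7/3)sin 2x
(D + E_3pi/2 ∘ E_3pi/2 ∘ D + E_3pi/2) f = (3/4)cos x + (7/4)sin x + (109/12)cos 2x - (10/3)sin 2x


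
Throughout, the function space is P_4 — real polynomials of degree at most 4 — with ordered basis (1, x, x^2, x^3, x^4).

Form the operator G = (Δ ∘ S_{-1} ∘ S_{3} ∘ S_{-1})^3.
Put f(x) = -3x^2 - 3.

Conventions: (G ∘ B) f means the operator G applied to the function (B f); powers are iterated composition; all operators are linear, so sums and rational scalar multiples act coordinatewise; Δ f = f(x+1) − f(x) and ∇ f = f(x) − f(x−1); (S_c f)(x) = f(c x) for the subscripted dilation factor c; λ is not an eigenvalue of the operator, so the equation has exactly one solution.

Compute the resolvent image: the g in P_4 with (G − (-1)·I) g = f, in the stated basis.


write g with unknown coordinates in the stated basis and equate coefficients in (G − (-1)·I) g = f
solving from the highest basis element down gives g = -3x^2 - 3
check: G g = 0
so G g − (-1)·g = -3x^2 - 3 = f ✓

the image equals g(x) = -3x^2 - 3


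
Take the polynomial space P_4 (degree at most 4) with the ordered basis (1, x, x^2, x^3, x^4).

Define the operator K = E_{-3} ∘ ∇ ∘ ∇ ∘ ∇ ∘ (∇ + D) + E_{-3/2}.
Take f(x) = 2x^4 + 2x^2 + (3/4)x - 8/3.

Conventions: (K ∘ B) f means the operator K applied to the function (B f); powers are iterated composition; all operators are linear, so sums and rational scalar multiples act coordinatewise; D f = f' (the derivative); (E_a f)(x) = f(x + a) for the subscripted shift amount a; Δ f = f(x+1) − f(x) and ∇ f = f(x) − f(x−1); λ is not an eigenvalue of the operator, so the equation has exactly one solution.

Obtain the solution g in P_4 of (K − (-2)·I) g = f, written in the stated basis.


write g with unknown coordinates in the stated basis and equate coefficients in (K − (-2)·I) g = f
solving from the highest basis element down gives g = (2/3)x^4 + (4/3)x^3 - (1/3)x^2 - (1/12)x - 395/36
check: K g = (2/3)x^4 - (8/3)x^3 + (8/3)x^2 + (11/12)x + 347/18
so K g − (-2)·g = 2x^4 + 2x^2 + (3/4)x - 8/3 = f ✓

g(x) = (2/3)x^4 + (4/3)x^3 - (1/3)x^2 - (1/12)x - 395/36


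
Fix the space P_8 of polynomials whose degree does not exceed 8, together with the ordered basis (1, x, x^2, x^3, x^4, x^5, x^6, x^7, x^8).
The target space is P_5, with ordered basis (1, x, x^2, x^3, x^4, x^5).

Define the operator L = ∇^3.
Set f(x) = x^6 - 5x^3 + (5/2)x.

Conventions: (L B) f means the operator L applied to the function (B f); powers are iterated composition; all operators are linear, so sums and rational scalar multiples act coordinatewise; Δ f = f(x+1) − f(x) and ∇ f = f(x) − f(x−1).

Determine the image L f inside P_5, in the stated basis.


∇ f = 6x^5 - 15x^4 + 20x^3 - 30x^2 + 21x - 7/2
∇ ∇ f = 30x^4 - 120x^3 + 210x^2 - 210x + 92
∇ ∇ ∇ f = 120x^3 - 540x^2 + 900x - 570

g(x) = 120x^3 - 540x^2 + 900x - 570


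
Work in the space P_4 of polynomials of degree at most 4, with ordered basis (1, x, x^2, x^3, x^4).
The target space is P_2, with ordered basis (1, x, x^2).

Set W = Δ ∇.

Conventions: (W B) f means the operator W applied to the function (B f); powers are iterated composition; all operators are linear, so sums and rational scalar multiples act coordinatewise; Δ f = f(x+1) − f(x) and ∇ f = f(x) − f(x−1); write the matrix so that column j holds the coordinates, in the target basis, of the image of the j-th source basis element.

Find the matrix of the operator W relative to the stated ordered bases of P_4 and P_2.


image of 1: 0
image of x: 0
image of x^2: 2
image of x^3: 6x
image of x^4: 12x^2 + 2
each image's coordinates form column j of the matrix

the matrix is [[0, 0, 2, 0, 2]; [0, 0, 0, 6, 0]; [0, 0, 0, 0, 12]] (rows listed top to bottom)


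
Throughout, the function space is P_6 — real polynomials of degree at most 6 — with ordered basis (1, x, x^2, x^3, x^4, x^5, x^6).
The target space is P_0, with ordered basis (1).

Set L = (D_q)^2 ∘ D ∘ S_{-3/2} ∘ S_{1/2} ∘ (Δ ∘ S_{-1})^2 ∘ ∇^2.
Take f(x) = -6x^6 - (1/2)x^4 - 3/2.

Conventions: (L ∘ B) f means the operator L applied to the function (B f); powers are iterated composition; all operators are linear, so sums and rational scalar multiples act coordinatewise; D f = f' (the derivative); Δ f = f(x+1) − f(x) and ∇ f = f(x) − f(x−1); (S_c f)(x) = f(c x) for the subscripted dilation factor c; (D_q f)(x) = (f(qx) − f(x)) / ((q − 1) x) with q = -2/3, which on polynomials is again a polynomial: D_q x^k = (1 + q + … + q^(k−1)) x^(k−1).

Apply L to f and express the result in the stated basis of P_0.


∇ f = -36x^5 + 90x^4 - 122x^3 + 93x^2 - 38x + 13/2
∇ ∇ f = -180x^4 + 720x^3 - 1266x^2 + 1092x - 379
S_{-1} ∇^2 f = -180x^4 - 720x^3 - 1266x^2 - 1092x - 379
Δ S_{-1} ∇^2 f = -720x^3 - 3240x^2 - 5412x - 3258
S_{-1} (Δ ∘ S_{-1}) ∇^2 f = 720x^3 - 3240x^2 + 5412x - 3258
Δ S_{-1} (Δ ∘ S_{-1}) ∇^2 f = 2160x^2 - 4320x + 2892
S_{1/2} (Δ ∘ S_{-1})^2 ∇^2 f = 540x^2 - 2160x + 2892
S_{-3/2} S_{1/2} (Δ ∘ S_{-1})^2 ∇^2 f = 1215x^2 + 3240x + 2892
D S_{-3/2} S_{1/2} (Δ ∘ S_{-1})^2 ∇^2 f = 2430x + 3240
D_q (D ∘ S_{-3/2}) S_{1/2} (Δ ∘ S_{-1})^2 ∇^2 f = 2430
D_q D_q (D ∘ S_{-3/2}) S_{1/2} (Δ ∘ S_{-1})^2 ∇^2 f = 0

the image equals g(x) = 0


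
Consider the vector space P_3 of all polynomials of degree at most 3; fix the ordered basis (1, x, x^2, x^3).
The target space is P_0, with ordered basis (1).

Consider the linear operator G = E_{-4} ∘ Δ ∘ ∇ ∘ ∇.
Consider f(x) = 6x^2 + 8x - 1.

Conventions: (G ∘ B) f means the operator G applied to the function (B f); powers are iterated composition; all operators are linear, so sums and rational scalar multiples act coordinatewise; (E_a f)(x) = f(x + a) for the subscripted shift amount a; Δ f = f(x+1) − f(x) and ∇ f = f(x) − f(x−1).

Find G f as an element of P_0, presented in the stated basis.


g(x) = 0

∇ f = 12x + 2
∇ ∇ f = 12
Δ ∇ ∇ f = 0
E_{-4} (Δ ∘ ∇ ∘ ∇) f = 0


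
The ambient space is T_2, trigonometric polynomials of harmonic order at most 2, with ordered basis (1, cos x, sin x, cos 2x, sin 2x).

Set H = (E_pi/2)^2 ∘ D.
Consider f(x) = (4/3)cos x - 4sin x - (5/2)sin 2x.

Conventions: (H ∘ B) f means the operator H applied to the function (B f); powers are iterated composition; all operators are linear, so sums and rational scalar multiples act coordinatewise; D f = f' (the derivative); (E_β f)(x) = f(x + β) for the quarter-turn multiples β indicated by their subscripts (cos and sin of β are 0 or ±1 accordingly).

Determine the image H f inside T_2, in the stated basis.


D f = -4cos x - (4/3)sin x - 5cos 2x
E_pi/2 D f = -(4/3)cos x + 4sin x + 5cos 2x
E_pi/2 E_pi/2 D f = 4cos x + (4/3)sin x - 5cos 2x

g(x) = 4cos x + (4/3)sin x - 5cos 2x


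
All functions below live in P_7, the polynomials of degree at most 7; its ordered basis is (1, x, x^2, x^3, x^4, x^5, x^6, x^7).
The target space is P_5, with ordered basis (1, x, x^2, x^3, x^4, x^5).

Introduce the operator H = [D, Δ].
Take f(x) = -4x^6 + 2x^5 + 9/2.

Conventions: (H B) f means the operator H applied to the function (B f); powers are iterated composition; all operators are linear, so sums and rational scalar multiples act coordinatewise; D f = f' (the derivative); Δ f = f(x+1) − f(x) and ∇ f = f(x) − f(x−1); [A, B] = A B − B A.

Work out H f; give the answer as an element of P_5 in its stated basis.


the result is g(x) = 0

Δ f = -24x^5 - 50x^4 - 60x^3 - 40x^2 - 14x - 2
D Δ f = -120x^4 - 200x^3 - 180x^2 - 80x - 14
D f = -24x^5 + 10x^4
Δ D f = -120x^4 - 200x^3 - 180x^2 - 80x - 14
[D, Δ] f = 0


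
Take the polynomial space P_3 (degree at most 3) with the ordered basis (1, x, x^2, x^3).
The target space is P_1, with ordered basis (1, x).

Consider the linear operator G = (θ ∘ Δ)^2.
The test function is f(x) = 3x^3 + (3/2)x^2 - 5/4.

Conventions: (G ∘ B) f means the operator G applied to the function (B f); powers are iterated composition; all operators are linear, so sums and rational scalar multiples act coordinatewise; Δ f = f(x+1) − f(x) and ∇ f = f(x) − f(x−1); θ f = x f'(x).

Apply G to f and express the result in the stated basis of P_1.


the image equals g(x) = 36x

Δ f = 9x^2 + 12x + 9/2
θ Δ f = 18x^2 + 12x
Δ (θ ∘ Δ) f = 36x + 30
θ Δ (θ ∘ Δ) f = 36x


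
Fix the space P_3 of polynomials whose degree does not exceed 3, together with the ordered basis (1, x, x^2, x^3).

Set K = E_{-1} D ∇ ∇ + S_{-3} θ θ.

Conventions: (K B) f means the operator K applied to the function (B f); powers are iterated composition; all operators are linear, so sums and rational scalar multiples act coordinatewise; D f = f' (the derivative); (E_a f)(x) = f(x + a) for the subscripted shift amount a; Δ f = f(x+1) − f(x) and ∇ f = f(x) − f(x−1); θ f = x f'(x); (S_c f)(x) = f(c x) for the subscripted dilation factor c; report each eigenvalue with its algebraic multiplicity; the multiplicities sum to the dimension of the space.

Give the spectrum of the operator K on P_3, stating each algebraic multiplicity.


λ = -243 (multiplicity 1), λ = -3 (multiplicity 1), λ = 0 (multiplicity 1), λ = 36 (multiplicity 1)

image of 1: 0
image of x: -3x
image of x^2: 36x^2
image of x^3: -243x^3 + 6
the matrix is upper triangular; its diagonal is (0, -3, 36, -243)
for a triangular matrix the eigenvalues are the diagonal entries, with algebraic multiplicity their repetition count


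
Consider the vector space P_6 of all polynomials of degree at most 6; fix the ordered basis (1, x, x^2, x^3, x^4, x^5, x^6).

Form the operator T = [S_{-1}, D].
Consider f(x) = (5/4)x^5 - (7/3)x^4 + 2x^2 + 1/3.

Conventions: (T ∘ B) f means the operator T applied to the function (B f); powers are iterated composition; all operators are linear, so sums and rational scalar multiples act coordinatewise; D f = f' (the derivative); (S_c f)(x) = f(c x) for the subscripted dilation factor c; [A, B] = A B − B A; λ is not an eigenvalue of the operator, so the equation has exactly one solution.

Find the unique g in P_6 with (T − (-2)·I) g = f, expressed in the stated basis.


the result is g(x) = (5/8)x^5 - (103/24)x^4 - (103/6)x^3 + (105/2)x^2 + 105x - 629/6

write g with unknown coordinates in the stated basis and equate coefficients in (T − (-2)·I) g = f
solving from the highest basis element down gives g = (5/8)x^5 - (103/24)x^4 - (103/6)x^3 + (105/2)x^2 + 105x - 629/6
check: T g = (25/4)x^4 + (103/3)x^3 - 103x^2 - 210x + 210
so T g − (-2)·g = (5/4)x^5 - (7/3)x^4 + 2x^2 + 1/3 = f ✓


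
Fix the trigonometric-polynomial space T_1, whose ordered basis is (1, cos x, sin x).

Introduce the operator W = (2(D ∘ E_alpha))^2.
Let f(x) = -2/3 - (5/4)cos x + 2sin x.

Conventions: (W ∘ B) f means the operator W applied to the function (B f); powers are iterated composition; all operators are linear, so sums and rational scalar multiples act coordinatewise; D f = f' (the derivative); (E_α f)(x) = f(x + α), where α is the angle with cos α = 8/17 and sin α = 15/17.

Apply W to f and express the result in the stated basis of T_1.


the result is g(x) = -(2725/289)cos x + (88/289)sin x

E_alpha f = -2/3 + (20/17)cos x + (139/68)sin x
D E_alpha f = (139/68)cos x - (20/17)sin x
(2(D ∘ E_alpha)) f = (139/34)cos x - (40/17)sin x
E_alpha (2(D ∘ E_alpha)) f = -(44/289)cos x - (2725/578)sin x
D E_alpha (2(D ∘ E_alpha)) f = -(2725/578)cos x + (44/289)sin x
(2(D ∘ E_alpha)) (2(D ∘ E_alpha)) f = -(2725/289)cos x + (88/289)sin x


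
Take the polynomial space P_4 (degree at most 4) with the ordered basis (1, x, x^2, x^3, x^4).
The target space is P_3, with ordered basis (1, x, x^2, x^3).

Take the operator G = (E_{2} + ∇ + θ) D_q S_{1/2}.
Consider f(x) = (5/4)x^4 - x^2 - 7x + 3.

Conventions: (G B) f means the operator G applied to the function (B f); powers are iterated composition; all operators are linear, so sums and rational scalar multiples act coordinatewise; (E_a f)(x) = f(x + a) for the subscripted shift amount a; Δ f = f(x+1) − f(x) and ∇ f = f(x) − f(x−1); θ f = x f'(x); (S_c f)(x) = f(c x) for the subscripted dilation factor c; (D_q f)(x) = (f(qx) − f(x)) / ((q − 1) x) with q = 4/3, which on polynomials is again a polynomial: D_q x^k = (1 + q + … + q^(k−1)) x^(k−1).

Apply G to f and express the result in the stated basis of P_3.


the result is g(x) = (875/432)x^3 + (875/192)x^2 + (217/64)x - 133/192

S_{1/2} f = (5/64)x^4 - (1/4)x^2 - (7/2)x + 3
D_q S_{1/2} f = (875/1728)x^3 - (7/12)x - 7/2
E_{2} (D_q S_{1/2}) f = (875/1728)x^3 + (875/288)x^2 + (791/144)x - 133/216
∇ (D_q S_{1/2}) f = (875/576)x^2 - (875/576)x - 133/1728
θ (D_q S_{1/2}) f = (875/576)x^3 - (7/12)x
(E_{2} + ∇ + θ) (D_q S_{1/2}) f = (875/432)x^3 + (875/192)x^2 + (217/64)x - 133/192


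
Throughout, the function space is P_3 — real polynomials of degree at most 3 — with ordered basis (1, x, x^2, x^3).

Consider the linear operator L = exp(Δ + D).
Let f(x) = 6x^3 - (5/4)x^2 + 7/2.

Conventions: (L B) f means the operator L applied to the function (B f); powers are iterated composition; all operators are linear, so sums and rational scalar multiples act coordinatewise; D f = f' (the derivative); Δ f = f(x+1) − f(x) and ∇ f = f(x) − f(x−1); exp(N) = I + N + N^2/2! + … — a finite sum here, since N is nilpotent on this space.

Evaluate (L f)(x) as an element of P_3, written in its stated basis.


order-1 term: 36x^2 + 13x + 19/4
order-2 term: 72x + 31
order-3 term: 48
the series for exp(Δ + D) f terminates at order 3
exp(Δ + D) f = 6x^3 + (139/4)x^2 + 85x + 349/4

the result is g(x) = 6x^3 + (139/4)x^2 + 85x + 349/4


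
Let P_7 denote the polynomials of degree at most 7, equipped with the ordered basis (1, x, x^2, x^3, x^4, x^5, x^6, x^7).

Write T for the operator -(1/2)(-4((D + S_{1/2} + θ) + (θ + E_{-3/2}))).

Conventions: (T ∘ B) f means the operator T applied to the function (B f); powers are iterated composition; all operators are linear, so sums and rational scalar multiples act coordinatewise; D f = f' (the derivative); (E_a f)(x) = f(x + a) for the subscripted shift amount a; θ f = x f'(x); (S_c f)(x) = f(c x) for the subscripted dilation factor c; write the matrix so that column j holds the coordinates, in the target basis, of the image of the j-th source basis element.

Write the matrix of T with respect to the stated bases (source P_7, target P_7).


the matrix is [[4, -1, 9/2, -27/4, 81/8, -243/16, 729/32, -2187/64]; [0, 7, -2, 27/2, -27, 405/8, -729/8, 5103/32]; [0, 0, 21/2, -3, 27, -135/2, 1215/8, -5103/16]; [0, 0, 0, 57/4, -4, 45, -135, 2835/8]; [0, 0, 0, 0, 145/8, -5, 135/2, -945/4]; [0, 0, 0, 0, 0, 353/16, -6, 189/2]; [0, 0, 0, 0, 0, 0, 833/32, -7]; [0, 0, 0, 0, 0, 0, 0, 1921/64]] (rows listed top to bottom)

image of 1: 4
image of x: 7x - 1
image of x^2: (21/2)x^2 - 2x + 9/2
image of x^3: (57/4)x^3 - 3x^2 + (27/2)x - 27/4
image of x^4: (145/8)x^4 - 4x^3 + 27x^2 - 27x + 81/8
image of x^5: (353/16)x^5 - 5x^4 + 45x^3 - (135/2)x^2 + (405/8)x - 243/16
image of x^6: (833/32)x^6 - 6x^5 + (135/2)x^4 - 135x^3 + (1215/8)x^2 - (729/8)x + 729/32
image of x^7: (1921/64)x^7 - 7x^6 + (189/2)x^5 - (945/4)x^4 + (2835/8)x^3 - (5103/16)x^2 + (5103/32)x - 2187/64
each image's coordinates form column j of the matrix


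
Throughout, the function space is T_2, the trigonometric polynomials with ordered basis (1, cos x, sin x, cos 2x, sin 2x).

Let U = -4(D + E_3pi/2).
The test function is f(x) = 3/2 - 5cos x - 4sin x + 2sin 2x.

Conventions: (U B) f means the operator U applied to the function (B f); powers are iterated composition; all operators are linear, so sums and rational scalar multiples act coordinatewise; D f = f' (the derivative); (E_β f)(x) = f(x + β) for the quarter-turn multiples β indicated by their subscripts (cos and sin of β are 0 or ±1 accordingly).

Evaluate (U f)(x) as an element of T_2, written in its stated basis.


g(x) = -6 - 16cos 2x + 8sin 2x

D f = -4cos x + 5sin x + 4cos 2x
E_3pi/2 f = 3/2 + 4cos x - 5sin x - 2sin 2x
(D + E_3pi/2) f = 3/2 + 4cos 2x - 2sin 2x
(-4(D + E_3pi/2)) f = -6 - 16cos 2x + 8sin 2x


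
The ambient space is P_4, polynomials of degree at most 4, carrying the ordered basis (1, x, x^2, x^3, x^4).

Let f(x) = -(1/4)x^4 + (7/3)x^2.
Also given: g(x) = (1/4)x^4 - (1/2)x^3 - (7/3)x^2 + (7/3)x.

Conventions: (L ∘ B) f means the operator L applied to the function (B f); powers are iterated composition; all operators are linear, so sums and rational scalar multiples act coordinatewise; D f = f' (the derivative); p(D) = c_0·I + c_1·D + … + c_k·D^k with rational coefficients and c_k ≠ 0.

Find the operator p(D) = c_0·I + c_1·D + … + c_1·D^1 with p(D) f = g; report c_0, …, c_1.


c_0 = -1, c_1 = 1/2

D^0 f = -(1/4)x^4 + (7/3)x^2
D^1 f = -x^3 + (14/3)x
matching coefficients of g against c_0 f + c_1 Df + … from the top degree down determines the c_i
solution: c_0 = -1, c_1 = 1/2


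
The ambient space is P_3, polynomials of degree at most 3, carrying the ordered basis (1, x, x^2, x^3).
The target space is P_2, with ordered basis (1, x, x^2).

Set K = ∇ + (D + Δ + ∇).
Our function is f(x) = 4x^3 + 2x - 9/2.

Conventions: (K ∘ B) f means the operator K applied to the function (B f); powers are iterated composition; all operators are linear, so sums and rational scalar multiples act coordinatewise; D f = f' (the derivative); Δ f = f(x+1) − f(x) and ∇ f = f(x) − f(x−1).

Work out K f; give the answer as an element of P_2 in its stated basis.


g(x) = 48x^2 - 12x + 20

∇ f = 12x^2 - 12x + 6
D f = 12x^2 + 2
Δ f = 12x^2 + 12x + 6
∇ f = 12x^2 - 12x + 6
(D + Δ + ∇) f = 36x^2 + 14
(∇ + (D + Δ + ∇)) f = 48x^2 - 12x + 20


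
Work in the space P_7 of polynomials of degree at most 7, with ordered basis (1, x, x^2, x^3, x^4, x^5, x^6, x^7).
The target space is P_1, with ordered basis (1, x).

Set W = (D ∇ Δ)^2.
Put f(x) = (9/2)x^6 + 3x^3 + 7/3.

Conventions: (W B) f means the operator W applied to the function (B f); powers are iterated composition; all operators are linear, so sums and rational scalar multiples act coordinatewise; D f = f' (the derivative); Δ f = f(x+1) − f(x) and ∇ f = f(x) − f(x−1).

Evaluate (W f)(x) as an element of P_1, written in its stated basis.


Δ f = 27x^5 + (135/2)x^4 + 90x^3 + (153/2)x^2 + 36x + 15/2
∇ Δ f = 135x^4 + 135x^2 + 18x + 9
D ∇ Δ f = 540x^3 + 270x + 18
Δ (D ∇ Δ) f = 1620x^2 + 1620x + 810
∇ Δ (D ∇ Δ) f = 3240x
D ∇ Δ (D ∇ Δ) f = 3240

g(x) = 3240


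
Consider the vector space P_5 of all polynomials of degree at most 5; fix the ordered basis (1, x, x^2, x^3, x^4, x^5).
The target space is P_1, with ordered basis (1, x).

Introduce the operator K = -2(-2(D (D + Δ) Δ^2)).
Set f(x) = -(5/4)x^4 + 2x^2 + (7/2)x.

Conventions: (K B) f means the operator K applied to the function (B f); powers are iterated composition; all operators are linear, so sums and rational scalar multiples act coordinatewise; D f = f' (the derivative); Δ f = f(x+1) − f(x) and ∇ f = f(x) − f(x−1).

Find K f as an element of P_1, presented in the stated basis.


g(x) = -240

Δ f = -5x^3 - (15/2)x^2 - x + 17/4
Δ Δ f = -15x^2 - 30x - 27/2
D Δ^2 f = -30x - 30
Δ Δ^2 f = -30x - 45
(D + Δ) Δ^2 f = -60x - 75
D (D + Δ) Δ^2 f = -60
(-2(D (D + Δ) Δ^2)) f = 120
(-2(-2(D (D + Δ) Δ^2))) f = -240


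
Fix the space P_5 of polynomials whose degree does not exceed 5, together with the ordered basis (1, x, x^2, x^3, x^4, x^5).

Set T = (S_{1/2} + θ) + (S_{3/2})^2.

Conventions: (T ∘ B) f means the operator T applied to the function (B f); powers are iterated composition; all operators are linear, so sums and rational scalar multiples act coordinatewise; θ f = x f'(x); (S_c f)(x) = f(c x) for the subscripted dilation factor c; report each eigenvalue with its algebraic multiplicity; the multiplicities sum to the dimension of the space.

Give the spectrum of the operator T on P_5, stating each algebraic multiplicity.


λ = 2 (multiplicity 1), λ = 15/4 (multiplicity 1), λ = 117/16 (multiplicity 1), λ = 929/64 (multiplicity 1), λ = 7601/256 (multiplicity 1), λ = 64201/1024 (multiplicity 1)

image of 1: 2
image of x: (15/4)x
image of x^2: (117/16)x^2
image of x^3: (929/64)x^3
image of x^4: (7601/256)x^4
image of x^5: (64201/1024)x^5
the matrix is upper triangular; its diagonal is (2, 15/4, 117/16, 929/64, 7601/256, 64201/1024)
for a triangular matrix the eigenvalues are the diagonal entries, with algebraic multiplicity their repetition count


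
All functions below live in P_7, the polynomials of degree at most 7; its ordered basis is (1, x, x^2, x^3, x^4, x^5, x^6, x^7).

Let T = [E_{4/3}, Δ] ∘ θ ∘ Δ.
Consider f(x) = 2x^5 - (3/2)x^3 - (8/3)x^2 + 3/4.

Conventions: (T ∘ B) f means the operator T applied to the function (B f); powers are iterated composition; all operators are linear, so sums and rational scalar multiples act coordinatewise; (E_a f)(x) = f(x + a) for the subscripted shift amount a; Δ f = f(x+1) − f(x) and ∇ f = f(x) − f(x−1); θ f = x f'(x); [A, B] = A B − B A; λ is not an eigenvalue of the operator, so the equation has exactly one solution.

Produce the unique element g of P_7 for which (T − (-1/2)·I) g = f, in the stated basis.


write g with unknown coordinates in the stated basis and equate coefficients in (T − (-1/2)·I) g = f
solving from the highest basis element down gives g = 4x^5 - 3x^3 - (16/3)x^2 + 3/2
check: T g = 0
so T g − (-1/2)·g = 2x^5 - (3/2)x^3 - (8/3)x^2 + 3/4 = f ✓

g(x) = 4x^5 - 3x^3 - (16/3)x^2 + 3/2


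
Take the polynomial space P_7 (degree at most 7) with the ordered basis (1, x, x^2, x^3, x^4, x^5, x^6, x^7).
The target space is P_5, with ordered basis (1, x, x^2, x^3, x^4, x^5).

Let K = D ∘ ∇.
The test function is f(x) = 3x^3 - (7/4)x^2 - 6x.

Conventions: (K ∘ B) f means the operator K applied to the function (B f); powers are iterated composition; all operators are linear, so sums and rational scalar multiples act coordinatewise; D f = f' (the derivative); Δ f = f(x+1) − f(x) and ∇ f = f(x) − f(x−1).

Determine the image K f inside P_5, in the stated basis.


∇ f = 9x^2 - (25/2)x - 5/4
D ∇ f = 18x - 25/2

the result is g(x) = 18x - 25/2


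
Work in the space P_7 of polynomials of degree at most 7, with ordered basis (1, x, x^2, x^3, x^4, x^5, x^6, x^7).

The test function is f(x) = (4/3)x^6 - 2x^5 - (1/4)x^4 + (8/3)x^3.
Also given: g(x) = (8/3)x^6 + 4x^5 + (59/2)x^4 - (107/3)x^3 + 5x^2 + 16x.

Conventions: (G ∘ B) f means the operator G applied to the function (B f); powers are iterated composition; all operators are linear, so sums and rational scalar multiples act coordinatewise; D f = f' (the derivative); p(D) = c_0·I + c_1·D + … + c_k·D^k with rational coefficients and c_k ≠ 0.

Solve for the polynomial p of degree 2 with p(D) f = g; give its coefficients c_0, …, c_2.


D^0 f = (4/3)x^6 - 2x^5 - (1/4)x^4 + (8/3)x^3
D^1 f = 8x^5 - 10x^4 - x^3 + 8x^2
D^2 f = 40x^4 - 40x^3 - 3x^2 + 16x
matching coefficients of g against c_0 f + c_1 Df + … from the top degree down determines the c_i
solution: c_0 = 2, c_1 = 1, c_2 = 1

c_0 = 2, c_1 = 1, c_2 = 1


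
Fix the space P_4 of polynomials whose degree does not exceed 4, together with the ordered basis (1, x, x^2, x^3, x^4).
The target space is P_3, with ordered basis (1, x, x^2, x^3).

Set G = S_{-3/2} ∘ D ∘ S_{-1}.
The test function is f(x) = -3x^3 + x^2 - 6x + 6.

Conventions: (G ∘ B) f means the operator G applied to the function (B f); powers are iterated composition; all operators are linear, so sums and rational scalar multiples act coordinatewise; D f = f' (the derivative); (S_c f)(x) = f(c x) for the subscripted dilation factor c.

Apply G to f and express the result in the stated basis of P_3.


S_{-1} f = 3x^3 + x^2 + 6x + 6
D S_{-1} f = 9x^2 + 2x + 6
S_{-3/2} D S_{-1} f = (81/4)x^2 - 3x + 6

the image equals g(x) = (81/4)x^2 - 3x + 6


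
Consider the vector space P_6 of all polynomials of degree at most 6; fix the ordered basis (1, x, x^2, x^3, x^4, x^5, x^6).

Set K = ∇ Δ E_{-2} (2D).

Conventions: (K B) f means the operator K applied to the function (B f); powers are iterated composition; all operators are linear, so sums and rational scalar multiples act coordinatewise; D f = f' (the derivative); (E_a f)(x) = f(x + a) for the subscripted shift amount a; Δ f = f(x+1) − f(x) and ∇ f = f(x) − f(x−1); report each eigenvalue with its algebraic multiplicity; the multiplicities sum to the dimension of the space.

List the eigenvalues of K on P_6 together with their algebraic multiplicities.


image of 1: 0
image of x: 0
image of x^2: 0
image of x^3: 12
image of x^4: 48x - 96
image of x^5: 120x^2 - 480x + 500
image of x^6: 240x^3 - 1440x^2 + 3000x - 2160
the matrix is upper triangular; its diagonal is (0, 0, 0, 0, 0, 0, 0)
for a triangular matrix the eigenvalues are the diagonal entries, with algebraic multiplicity their repetition count

λ = 0 (multiplicity 7)


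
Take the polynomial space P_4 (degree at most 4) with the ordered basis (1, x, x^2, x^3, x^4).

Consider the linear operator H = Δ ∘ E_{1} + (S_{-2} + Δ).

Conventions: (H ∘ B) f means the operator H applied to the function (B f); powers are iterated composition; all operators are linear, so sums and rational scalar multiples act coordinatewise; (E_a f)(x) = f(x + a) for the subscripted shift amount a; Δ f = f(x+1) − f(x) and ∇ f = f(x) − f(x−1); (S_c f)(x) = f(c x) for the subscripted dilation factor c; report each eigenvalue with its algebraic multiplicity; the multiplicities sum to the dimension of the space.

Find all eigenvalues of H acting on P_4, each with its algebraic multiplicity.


image of 1: 1
image of x: -2x + 2
image of x^2: 4x^2 + 4x + 4
image of x^3: -8x^3 + 6x^2 + 12x + 8
image of x^4: 16x^4 + 8x^3 + 24x^2 + 32x + 16
the matrix is upper triangular; its diagonal is (1, -2, 4, -8, 16)
for a triangular matrix the eigenvalues are the diagonal entries, with algebraic multiplicity their repetition count

λ = -8 (multiplicity 1), λ = -2 (multiplicity 1), λ = 1 (multiplicity 1), λ = 4 (multiplicity 1), λ = 16 (multiplicity 1)


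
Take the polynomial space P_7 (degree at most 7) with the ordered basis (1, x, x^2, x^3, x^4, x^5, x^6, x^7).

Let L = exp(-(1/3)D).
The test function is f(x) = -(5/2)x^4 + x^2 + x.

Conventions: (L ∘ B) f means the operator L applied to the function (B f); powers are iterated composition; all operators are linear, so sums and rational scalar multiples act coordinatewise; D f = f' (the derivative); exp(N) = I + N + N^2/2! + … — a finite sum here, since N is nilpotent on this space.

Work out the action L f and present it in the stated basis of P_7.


the result is g(x) = -(5/2)x^4 + (10/3)x^3 - (2/3)x^2 + (19/27)x - 41/162

order-1 term: (10/3)x^3 - (2/3)x - 1/3
order-2 term: -(5/3)x^2 + 1/9
order-3 term: (10/27)x
order-4 term: -5/162
the series for exp(-(1/3)D) f terminates at order 4
exp(-(1/3)D) f = -(5/2)x^4 + (10/3)x^3 - (2/3)x^2 + (19/27)x - 41/162


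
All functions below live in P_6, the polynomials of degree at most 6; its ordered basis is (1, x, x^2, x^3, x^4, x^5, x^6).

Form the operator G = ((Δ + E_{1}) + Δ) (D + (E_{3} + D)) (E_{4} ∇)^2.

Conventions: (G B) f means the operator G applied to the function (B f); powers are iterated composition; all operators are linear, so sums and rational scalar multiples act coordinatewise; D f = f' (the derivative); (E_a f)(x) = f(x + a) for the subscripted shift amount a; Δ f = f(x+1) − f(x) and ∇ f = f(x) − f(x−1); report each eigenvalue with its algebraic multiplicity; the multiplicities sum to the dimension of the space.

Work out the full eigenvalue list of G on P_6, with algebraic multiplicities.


image of 1: 0
image of x: 0
image of x^2: 2
image of x^3: 6x + 90
image of x^4: 12x^2 + 360x + 2438
image of x^5: 20x^3 + 900x^2 + 12190x + 51290
image of x^6: 30x^4 + 1800x^3 + 36570x^2 + 307740x + 927782
the matrix is upper triangular; its diagonal is (0, 0, 0, 0, 0, 0, 0)
for a triangular matrix the eigenvalues are the diagonal entries, with algebraic multiplicity their repetition count

λ = 0 (multiplicity 7)
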